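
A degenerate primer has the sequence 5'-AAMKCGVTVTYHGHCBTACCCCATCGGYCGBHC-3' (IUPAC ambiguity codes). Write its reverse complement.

Standard pairs A↔T, G↔C; ambiguity codes pair Y↔R, M↔K, B↔V, H↔D. Complement (TTKMGCBABARDCDGVATGGGGTAGCCRGCVDG), then reverse for 5'→3'.

5'-GDVCGRCCGATGGGGTAVGDCDRABABCGMKTT-3'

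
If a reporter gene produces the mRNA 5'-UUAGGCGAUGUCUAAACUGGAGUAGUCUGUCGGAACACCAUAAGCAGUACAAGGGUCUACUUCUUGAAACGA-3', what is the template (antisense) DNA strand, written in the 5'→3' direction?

Replace U with T to get the coding DNA strand: TTAGGCGATGTCTAAACTGGAGTAGTCTGTCGGAACACCATAAGCAGTACAAGGGTCTACTTCTTGAAACGA. The template strand is its reverse complement (complement AATCCGCTACAGATTTGACCTCATCAGACAGCCTTGTGGTATTCGTCATGTTCCCAGATGAAGAACTTTGCT, then reverse).

5′-TCGTTTCAAGAAGTAGACCCTTGTACTGCTTATGGTGTTCCGACAGACTACTCCAGTTTAGACATCGCCTAA-3′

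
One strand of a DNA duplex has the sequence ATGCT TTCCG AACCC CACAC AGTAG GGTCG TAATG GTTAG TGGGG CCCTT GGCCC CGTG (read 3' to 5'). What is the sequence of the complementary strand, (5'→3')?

The strand is given 3'→5', so its complement runs 5'→3' in the same left-to-right order: pair each base A↔T, G↔C.

5'-TACGAAAGGCTTGGGGTGTGTCATCCCAGCATTACCAATCACCCCGGGAACCGGGGCAC-3'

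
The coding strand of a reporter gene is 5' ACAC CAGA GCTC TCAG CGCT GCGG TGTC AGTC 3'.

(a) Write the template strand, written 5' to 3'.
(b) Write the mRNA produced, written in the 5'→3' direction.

(a) 5'-GACTGACACCGCAGCGCTGAGAGCTCTGGTGT-3'
(b) 5′-ACACCAGAGCUCUCAGCGCUGCGGUGUCAGUC-3′

(a) The template strand is the reverse complement of the coding strand: complement TGTGGTCTCGAGAGTCGCGACGCCACAGTCAG, then reverse.
(b) mRNA matches the coding strand with T→U.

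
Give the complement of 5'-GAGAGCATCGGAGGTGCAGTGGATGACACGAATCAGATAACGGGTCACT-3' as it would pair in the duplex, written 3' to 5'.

Base-pairing A↔T, G↔C gives the complement. The complementary strand is antiparallel, so paired with a 5'→3' strand it runs 3'→5'.

3'-CTCTCGTAGCCTCCACGTCACCTACTGTGCTTAGTCTATTGCCCAGTGA-5'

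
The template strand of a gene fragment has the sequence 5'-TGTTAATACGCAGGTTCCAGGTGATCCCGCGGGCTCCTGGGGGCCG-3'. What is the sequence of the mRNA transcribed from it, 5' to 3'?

The mRNA has the sequence of the coding strand (reverse complement of the template) with T→U. Reverse complement of TGTTAATACGCAGGTTCCAGGTGATCCCGCGGGCTCCTGGGGGCCG is CGGCCCCCAGGAGCCCGCGGGATCACCTGGAACCTGCGTATTAACA; then T→U.

5'-CGGCCCCCAGGAGCCCGCGGGAUCACCUGGAACCUGCGUAUUAACA-3'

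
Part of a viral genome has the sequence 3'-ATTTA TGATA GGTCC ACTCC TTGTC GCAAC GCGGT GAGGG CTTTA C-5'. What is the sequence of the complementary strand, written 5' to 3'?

5'-TAAATACTATCCAGGTGAGGAACAGCGTTGCGCCACTCCCGAAATG-3'

The strand is given 3'→5', so its complement runs 5'→3' in the same left-to-right order: pair each base A↔T, G↔C.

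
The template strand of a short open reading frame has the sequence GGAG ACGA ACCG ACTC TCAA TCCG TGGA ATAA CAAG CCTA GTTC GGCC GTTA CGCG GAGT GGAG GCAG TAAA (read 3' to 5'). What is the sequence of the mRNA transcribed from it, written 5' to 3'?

5'-CCUCUGCUUGGCUGAGAGUUAGGCACCUUAUUGUUCGGAUCAAGCCGGCAAUGCGCCUCACCUCCGUCAUUU-3'

Reading the template 3'→5' as shown, RNA polymerase pairs each base (A→U, T→A, G↔C) to build mRNA 5'→3' directly.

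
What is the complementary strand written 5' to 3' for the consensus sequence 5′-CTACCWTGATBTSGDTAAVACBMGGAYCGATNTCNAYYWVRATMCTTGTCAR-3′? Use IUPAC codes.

5'-YTGACAAGKATYBWRRTNGANATCGRTCCKVGTBTTAHCSAVATCAWGGTAG-3'

Standard pairs A↔T, G↔C; ambiguity codes pair R↔Y, M↔K, W↔W, S↔S, B↔V, D↔H, N↔N. Complement (GATGGWACTAVASCHATTBTGVKCCTRGCTANAGNTRRWBYTAKGAACAGTY), then reverse for 5'→3'.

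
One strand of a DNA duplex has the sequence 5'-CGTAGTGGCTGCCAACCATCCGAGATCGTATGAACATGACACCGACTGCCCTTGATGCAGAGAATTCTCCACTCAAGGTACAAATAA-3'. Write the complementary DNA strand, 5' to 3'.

5'-TTATTTGTACCTTGAGTGGAGAATTCTCTGCATCAAGGGCAGTCGGTGTCATGTTCATACGATCTCGGATGGTTGGCAGCCACTACG-3'

The complement of CGTAGTGGCTGCCAACCATCCGAGATCGTATGAACATGACACCGACTGCCCTTGATGCAGAGAATTCTCCACTCAAGGTACAAATAA is GCATCACCGACGGTTGGTAGGCTCTAGCATACTTGTACTGTGGCTGACGGGAACTACGTCTCTTAAGAGGTGAGTTCCATGTTTATT (A↔T, G↔C). DNA strands are antiparallel, so the complementary strand runs 3'→5'; reversing gives the 5'→3' form.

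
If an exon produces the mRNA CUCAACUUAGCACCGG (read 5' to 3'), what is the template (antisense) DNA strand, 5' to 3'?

5'-CCGGTGCTAAGTTGAG-3'

Replace U with T to get the coding DNA strand: CTCAACTTAGCACCGG. The template strand is its reverse complement (complement GAGTTGAATCGTGGCC, then reverse).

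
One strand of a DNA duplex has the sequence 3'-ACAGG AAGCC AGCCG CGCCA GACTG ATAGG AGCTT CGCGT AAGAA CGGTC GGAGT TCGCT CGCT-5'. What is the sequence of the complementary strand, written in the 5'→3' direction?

5′-TGTCCTTCGGTCGGCGCGGTCTGACTATCCTCGAAGCGCATTCTTGCCAGCCTCAAGCGAGCGA-3′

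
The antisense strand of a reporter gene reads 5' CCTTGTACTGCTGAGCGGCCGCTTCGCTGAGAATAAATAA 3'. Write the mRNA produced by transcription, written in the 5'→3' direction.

5'-UUAUUUAUUCUCAGCGAAGCGGCCGCUCAGCAGUACAAGG-3'

RNA polymerase reads the template 3'→5' and synthesizes mRNA 5'→3' by base-pairing (A→U, T→A, G↔C). The complement of the template is GGAACATGACGACTCGCCGGCGAAGCGACTCTTATTTATT; antiparallel, so 5'→3' the coding strand is TTATTTATTCTCAGCGAAGCGGCCGCTCAGCAGTACAAGG. Replace T with U for the mRNA.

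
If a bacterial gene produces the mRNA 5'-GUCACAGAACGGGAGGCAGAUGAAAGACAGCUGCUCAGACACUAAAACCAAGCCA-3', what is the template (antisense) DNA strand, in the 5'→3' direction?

Replace U with T to get the coding DNA strand: GTCACAGAACGGGAGGCAGATGAAAGACAGCTGCTCAGACACTAAAACCAAGCCA. The template strand is its reverse complement (complement CAGTGTCTTGCCCTCCGTCTACTTTCTGTCGACGAGTCTGTGATTTTGGTTCGGT, then reverse).

5'-TGGCTTGGTTTTAGTGTCTGAGCAGCTGTCTTTCATCTGCCTCCCGTTCTGTGAC-3'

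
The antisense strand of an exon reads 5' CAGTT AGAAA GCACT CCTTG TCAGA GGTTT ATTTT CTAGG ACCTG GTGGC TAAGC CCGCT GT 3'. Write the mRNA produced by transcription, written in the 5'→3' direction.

5'-ACAGCGGGCUUAGCCACCAGGUCCUAGAAAAUAAACCUCUGACAAGGAGUGCUUUCUAACUG-3'

RNA polymerase reads the template 3'→5' and synthesizes mRNA 5'→3' by base-pairing (A→U, T→A, G↔C). The complement of the template is GTCAATCTTTCGTGAGGAACAGTCTCCAAATAAAAGATCCTGGACCACCGATTCGGGCGACA; antiparallel, so 5'→3' the coding strand is ACAGCGGGCTTAGCCACCAGGTCCTAGAAAATAAACCTCTGACAAGGAGTGCTTTCTAACTG. Replace T with U for the mRNA.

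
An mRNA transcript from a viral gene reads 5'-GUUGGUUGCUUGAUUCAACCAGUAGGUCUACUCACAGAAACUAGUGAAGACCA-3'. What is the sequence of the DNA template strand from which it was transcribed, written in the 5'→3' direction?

Replace U with T to get the coding DNA strand: GTTGGTTGCTTGATTCAACCAGTAGGTCTACTCACAGAAACTAGTGAAGACCA. The template strand is its reverse complement (complement CAACCAACGAACTAAGTTGGTCATCCAGATGAGTGTCTTTGATCACTTCTGGT, then reverse).

5'-TGGTCTTCACTAGTTTCTGTGAGTAGACCTACTGGTTGAATCAAGCAACCAAC-3'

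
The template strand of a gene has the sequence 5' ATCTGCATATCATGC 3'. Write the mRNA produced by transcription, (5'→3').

5'-GCAUGAUAUGCAGAU-3'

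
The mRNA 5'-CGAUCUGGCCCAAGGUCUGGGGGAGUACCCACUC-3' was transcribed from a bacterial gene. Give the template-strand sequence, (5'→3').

5'-GAGTGGGTACTCCCCCAGACCTTGGGCCAGATCG-3'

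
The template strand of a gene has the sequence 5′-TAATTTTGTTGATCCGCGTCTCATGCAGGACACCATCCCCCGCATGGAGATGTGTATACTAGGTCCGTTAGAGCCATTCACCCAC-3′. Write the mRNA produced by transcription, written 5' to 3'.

5'-GUGGGUGAAUGGCUCUAACGGACCUAGUAUACACAUCUCCAUGCGGGGGAUGGUGUCCUGCAUGAGACGCGGAUCAACAAAAUUA-3'

RNA polymerase reads the template 3'→5' and synthesizes mRNA 5'→3' by base-pairing (A→U, T→A, G↔C). The complement of the template is ATTAAAACAACTAGGCGCAGAGTACGTCCTGTGGTAGGGGGCGTACCTCTACACATATGATCCAGGCAATCTCGGTAAGTGGGTG; antiparallel, so 5'→3' the coding strand is GTGGGTGAATGGCTCTAACGGACCTAGTATACACATCTCCATGCGGGGGATGGTGTCCTGCATGAGACGCGGATCAACAAAATTA. Replace T with U for the mRNA.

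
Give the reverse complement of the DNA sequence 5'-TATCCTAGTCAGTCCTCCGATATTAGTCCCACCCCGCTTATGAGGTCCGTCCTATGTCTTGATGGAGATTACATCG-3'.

5′-CGATGTAATCTCCATCAAGACATAGGACGGACCTCATAAGCGGGGTGGGACTAATATCGGAGGACTGACTAGGATA-3′

Reading the sequence 3'→5' and pairing each base (A↔T, G↔C) gives the reverse complement directly.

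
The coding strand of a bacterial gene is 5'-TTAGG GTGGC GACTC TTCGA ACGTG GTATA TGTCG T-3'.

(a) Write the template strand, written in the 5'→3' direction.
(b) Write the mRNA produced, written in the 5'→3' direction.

(a) 5'-ACGACATATACCACGTTCGAAGAGTCGCCACCCTAA-3'
(b) 5′-UUAGGGUGGCGACUCUUCGAACGUGGUAUAUGUCGU-3′

(a) The template strand is the reverse complement of the coding strand: complement AATCCCACCGCTGAGAAGCTTGCACCATATACAGCA, then reverse.
(b) mRNA matches the coding strand with T→U.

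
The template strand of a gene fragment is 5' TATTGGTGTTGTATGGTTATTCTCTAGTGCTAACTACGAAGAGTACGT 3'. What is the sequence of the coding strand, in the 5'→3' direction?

5'-ACGTACTCTTCGTAGTTAGCACTAGAGAATAACCATACAACACCAATA-3'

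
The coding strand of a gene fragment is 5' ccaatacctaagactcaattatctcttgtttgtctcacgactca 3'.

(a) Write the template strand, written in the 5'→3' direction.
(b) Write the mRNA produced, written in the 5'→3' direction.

(a) The template strand is the reverse complement of the coding strand: complement GGTTATGGATTCTGAGTTAATAGAGAACAAACAGAGTGCTGAGT, then reverse.
(b) mRNA matches the coding strand with T→U.

(a) 5′-TGAGTCGTGAGACAAACAAGAGATAATTGAGTCTTAGGTATTGG-3′
(b) 5'-CCAAUACCUAAGACUCAAUUAUCUCUUGUUUGUCUCACGACUCA-3'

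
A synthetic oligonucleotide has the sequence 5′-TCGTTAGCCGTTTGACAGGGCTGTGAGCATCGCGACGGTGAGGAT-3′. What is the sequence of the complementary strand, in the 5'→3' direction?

5'-ATCCTCACCGTCGCGATGCTCACAGCCCTGTCAAACGGCTAACGA-3'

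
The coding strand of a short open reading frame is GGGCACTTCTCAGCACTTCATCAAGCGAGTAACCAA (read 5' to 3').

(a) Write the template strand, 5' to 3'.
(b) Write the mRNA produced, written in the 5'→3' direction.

(a) 5′-TTGGTTACTCGCTTGATGAAGTGCTGAGAAGTGCCC-3′
(b) 5'-GGGCACUUCUCAGCACUUCAUCAAGCGAGUAACCAA-3'

(a) The template strand is the reverse complement of the coding strand: complement CCCGTGAAGAGTCGTGAAGTAGTTCGCTCATTGGTT, then reverse.
(b) mRNA matches the coding strand with T→U.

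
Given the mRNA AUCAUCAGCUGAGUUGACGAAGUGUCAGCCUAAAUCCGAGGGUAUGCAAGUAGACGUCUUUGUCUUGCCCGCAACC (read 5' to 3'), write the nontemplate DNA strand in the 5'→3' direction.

The coding DNA strand has the same 5'→3' sequence as the mRNA with U replaced by T.

5'-ATCATCAGCTGAGTTGACGAAGTGTCAGCCTAAATCCGAGGGTATGCAAGTAGACGTCTTTGTCTTGCCCGCAACC-3'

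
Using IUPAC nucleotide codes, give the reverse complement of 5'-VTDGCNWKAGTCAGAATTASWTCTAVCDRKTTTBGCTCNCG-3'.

5'-CGNGAGCVAAAMYHGBTAGAWSTAATTCTGACTMWNGCHAB-3'

Standard pairs A↔T, G↔C; ambiguity codes pair R↔Y, K↔M, W↔W, S↔S, B↔V, D↔H, N↔N. Complement (BAHCGNWMTCAGTCTTAATSWAGATBGHYMAAAVCGAGNGC), then reverse for 5'→3'.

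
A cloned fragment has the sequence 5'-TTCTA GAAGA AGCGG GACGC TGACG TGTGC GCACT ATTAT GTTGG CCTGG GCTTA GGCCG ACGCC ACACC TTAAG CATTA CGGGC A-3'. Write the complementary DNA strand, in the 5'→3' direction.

The complement of TTCTAGAAGAAGCGGGACGCTGACGTGTGCGCACTATTATGTTGGCCTGGGCTTAGGCCGACGCCACACCTTAAGCATTACGGGCA is AAGATCTTCTTCGCCCTGCGACTGCACACGCGTGATAATACAACCGGACCCGAATCCGGCTGCGGTGTGGAATTCGTAATGCCCGT (A↔T, G↔C). DNA strands are antiparallel, so the complementary strand runs 3'→5'; reversing gives the 5'→3' form.

5′-TGCCCGTAATGCTTAAGGTGTGGCGTCGGCCTAAGCCCAGGCCAACATAATAGTGCGCACACGTCAGCGTCCCGCTTCTTCTAGAA-3′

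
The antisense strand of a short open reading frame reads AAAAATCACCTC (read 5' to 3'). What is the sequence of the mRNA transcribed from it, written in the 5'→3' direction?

RNA polymerase reads the template 3'→5' and synthesizes mRNA 5'→3' by base-pairing (A→U, T→A, G↔C). The complement of the template is TTTTTAGTGGAG; antiparallel, so 5'→3' the coding strand is GAGGTGATTTTT. Replace T with U for the mRNA.

5'-GAGGUGAUUUUU-3'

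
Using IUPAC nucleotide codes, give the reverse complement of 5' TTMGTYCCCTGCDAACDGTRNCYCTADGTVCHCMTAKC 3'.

5′-GMTAKGDGBACHTAGRGNYACHGTTHGCAGGGRACKAA-3′

Standard pairs A↔T, G↔C; ambiguity codes pair R↔Y, M↔K, D↔H, V↔B, N↔N. Complement (AAKCARGGGACGHTTGHCAYNGRGATHCABGDGKATMG), then reverse for 5'→3'.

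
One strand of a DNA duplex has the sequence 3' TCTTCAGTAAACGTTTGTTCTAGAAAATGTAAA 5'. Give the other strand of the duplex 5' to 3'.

5'-AGAAGTCATTTGCAAACAAGATCTTTTACATTT-3'

The strand is given 3'→5', so its complement runs 5'→3' in the same left-to-right order: pair each base A↔T, G↔C.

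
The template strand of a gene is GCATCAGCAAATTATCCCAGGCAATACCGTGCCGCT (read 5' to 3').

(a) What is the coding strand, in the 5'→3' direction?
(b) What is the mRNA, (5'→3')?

(a) 5'-AGCGGCACGGTATTGCCTGGGATAATTTGCTGATGC-3'
(b) 5'-AGCGGCACGGUAUUGCCUGGGAUAAUUUGCUGAUGC-3'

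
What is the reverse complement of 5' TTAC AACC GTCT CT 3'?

Complement each base (A↔T, G↔C): AATGTTGGCAGAGA. Then reverse.

5′-AGAGACGGTTGTAA-3′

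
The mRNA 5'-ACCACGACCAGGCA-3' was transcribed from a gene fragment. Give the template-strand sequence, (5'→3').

Replace U with T to get the coding DNA strand: ACCACGACCAGGCA. The template strand is its reverse complement (complement TGGTGCTGGTCCGT, then reverse).

5′-TGCCTGGTCGTGGT-3′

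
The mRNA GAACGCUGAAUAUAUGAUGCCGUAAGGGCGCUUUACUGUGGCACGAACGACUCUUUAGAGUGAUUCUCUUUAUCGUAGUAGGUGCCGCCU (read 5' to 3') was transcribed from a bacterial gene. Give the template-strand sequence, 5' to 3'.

5'-AGGCGGCACCTACTACGATAAAGAGAATCACTCTAAAGAGTCGTTCGTGCCACAGTAAAGCGCCCTTACGGCATCATATATTCAGCGTTC-3'

Replace U with T to get the coding DNA strand: GAACGCTGAATATATGATGCCGTAAGGGCGCTTTACTGTGGCACGAACGACTCTTTAGAGTGATTCTCTTTATCGTAGTAGGTGCCGCCT. The template strand is its reverse complement (complement CTTGCGACTTATATACTACGGCATTCCCGCGAAATGACACCGTGCTTGCTGAGAAATCTCACTAAGAGAAATAGCATCATCCACGGCGGA, then reverse).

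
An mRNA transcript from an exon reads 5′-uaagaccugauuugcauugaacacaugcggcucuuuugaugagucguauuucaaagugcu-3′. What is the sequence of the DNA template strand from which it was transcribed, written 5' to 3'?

5'-AGCACTTTGAAATACGACTCATCAAAAGAGCCGCATGTGTTCAATGCAAATCAGGTCTTA-3'

Replace U with T to get the coding DNA strand: TAAGACCTGATTTGCATTGAACACATGCGGCTCTTTTGATGAGTCGTATTTCAAAGTGCT. The template strand is its reverse complement (complement ATTCTGGACTAAACGTAACTTGTGTACGCCGAGAAAACTACTCAGCATAAAGTTTCACGA, then reverse).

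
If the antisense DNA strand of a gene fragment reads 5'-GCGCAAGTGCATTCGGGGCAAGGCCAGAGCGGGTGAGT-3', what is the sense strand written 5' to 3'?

The coding strand is complementary and antiparallel to the template: take the complement (A↔T, G↔C) and reverse.

5'-ACTCACCCGCTCTGGCCTTGCCCCGAATGCACTTGCGC-3'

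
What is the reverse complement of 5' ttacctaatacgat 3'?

5′-ATCGTATTAGGTAA-3′

Complement each base (A↔T, G↔C): AATGGATTATGCTA. Then reverse.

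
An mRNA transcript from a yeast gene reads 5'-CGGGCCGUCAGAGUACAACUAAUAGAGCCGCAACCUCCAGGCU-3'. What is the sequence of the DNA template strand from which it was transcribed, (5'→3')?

5'-AGCCTGGAGGTTGCGGCTCTATTAGTTGTACTCTGACGGCCCG-3'

Replace U with T to get the coding DNA strand: CGGGCCGTCAGAGTACAACTAATAGAGCCGCAACCTCCAGGCT. The template strand is its reverse complement (complement GCCCGGCAGTCTCATGTTGATTATCTCGGCGTTGGAGGTCCGA, then reverse).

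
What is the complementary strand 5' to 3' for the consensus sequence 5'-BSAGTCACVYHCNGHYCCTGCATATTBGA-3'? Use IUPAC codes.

5′-TCVAATATGCAGGRDCNGDRBGTGACTSV-3′

Standard pairs A↔T, G↔C; ambiguity codes pair Y↔R, S↔S, B↔V, H↔D, N↔N. Complement (VSTCAGTGBRDGNCDRGGACGTATAAVCT), then reverse for 5'→3'.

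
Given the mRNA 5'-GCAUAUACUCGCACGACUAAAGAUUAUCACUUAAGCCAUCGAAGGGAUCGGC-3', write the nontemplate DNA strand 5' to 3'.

The coding DNA strand has the same 5'→3' sequence as the mRNA with U replaced by T.

5'-GCATATACTCGCACGACTAAAGATTATCACTTAAGCCATCGAAGGGATCGGC-3'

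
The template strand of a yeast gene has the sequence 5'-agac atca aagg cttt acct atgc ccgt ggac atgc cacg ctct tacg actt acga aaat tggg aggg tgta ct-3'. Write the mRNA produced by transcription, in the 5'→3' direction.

5'-AGUACACCCUCCCAAUUUUCGUAAGUCGUAAGAGCGUGGCAUGUCCACGGGCAUAGGUAAAGCCUUUGAUGUCU-3'

RNA polymerase reads the template 3'→5' and synthesizes mRNA 5'→3' by base-pairing (A→U, T→A, G↔C). The complement of the template is TCTGTAGTTTCCGAAATGGATACGGGCACCTGTACGGTGCGAGAATGCTGAATGCTTTTAACCCTCCCACATGA; antiparallel, so 5'→3' the coding strand is AGTACACCCTCCCAATTTTCGTAAGTCGTAAGAGCGTGGCATGTCCACGGGCATAGGTAAAGCCTTTGATGTCT. Replace T with U for the mRNA.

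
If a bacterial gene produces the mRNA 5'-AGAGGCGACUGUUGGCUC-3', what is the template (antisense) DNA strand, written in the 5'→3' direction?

Replace U with T to get the coding DNA strand: AGAGGCGACTGTTGGCTC. The template strand is its reverse complement (complement TCTCCGCTGACAACCGAG, then reverse).

5'-GAGCCAACAGTCGCCTCT-3'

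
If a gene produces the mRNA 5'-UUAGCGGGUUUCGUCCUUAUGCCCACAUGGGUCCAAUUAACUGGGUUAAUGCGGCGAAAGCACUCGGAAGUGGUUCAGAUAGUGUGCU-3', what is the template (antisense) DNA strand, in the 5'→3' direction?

Replace U with T to get the coding DNA strand: TTAGCGGGTTTCGTCCTTATGCCCACATGGGTCCAATTAACTGGGTTAATGCGGCGAAAGCACTCGGAAGTGGTTCAGATAGTGTGCT. The template strand is its reverse complement (complement AATCGCCCAAAGCAGGAATACGGGTGTACCCAGGTTAATTGACCCAATTACGCCGCTTTCGTGAGCCTTCACCAAGTCTATCACACGA, then reverse).

5'-AGCACACTATCTGAACCACTTCCGAGTGCTTTCGCCGCATTAACCCAGTTAATTGGACCCATGTGGGCATAAGGACGAAACCCGCTAA-3'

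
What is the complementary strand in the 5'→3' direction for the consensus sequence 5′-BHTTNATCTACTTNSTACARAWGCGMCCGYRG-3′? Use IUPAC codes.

5'-CYRCGGKCGCWTYTGTASNAAGTAGATNAADV-3'

Standard pairs A↔T, G↔C; ambiguity codes pair R↔Y, M↔K, W↔W, S↔S, B↔V, H↔D, N↔N. Complement (VDAANTAGATGAANSATGTYTWCGCKGGCRYC), then reverse for 5'→3'.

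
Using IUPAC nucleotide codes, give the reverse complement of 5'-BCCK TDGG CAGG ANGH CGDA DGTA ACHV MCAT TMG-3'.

Standard pairs A↔T, G↔C; ambiguity codes pair M↔K, B↔V, D↔H, N↔N. Complement (VGGMAHCCGTCCTNCDGCHTHCATTGDBKGTAAKC), then reverse for 5'→3'.

5'-CKAATGKBDGTTACHTHCGDCNTCCTGCCHAMGGV-3'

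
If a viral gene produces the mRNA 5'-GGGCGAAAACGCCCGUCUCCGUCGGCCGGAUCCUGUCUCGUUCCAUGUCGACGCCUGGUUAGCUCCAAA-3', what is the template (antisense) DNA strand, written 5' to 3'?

Replace U with T to get the coding DNA strand: GGGCGAAAACGCCCGTCTCCGTCGGCCGGATCCTGTCTCGTTCCATGTCGACGCCTGGTTAGCTCCAAA. The template strand is its reverse complement (complement CCCGCTTTTGCGGGCAGAGGCAGCCGGCCTAGGACAGAGCAAGGTACAGCTGCGGACCAATCGAGGTTT, then reverse).

5'-TTTGGAGCTAACCAGGCGTCGACATGGAACGAGACAGGATCCGGCCGACGGAGACGGGCGTTTTCGCCC-3'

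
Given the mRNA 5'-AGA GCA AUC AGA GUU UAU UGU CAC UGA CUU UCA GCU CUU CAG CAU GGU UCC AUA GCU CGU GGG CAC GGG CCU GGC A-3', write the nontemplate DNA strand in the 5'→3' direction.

The coding DNA strand has the same 5'→3' sequence as the mRNA with U replaced by T.

5'-AGAGCAATCAGAGTTTATTGTCACTGACTTTCAGCTCTTCAGCATGGTTCCATAGCTCGTGGGCACGGGCCTGGCA-3'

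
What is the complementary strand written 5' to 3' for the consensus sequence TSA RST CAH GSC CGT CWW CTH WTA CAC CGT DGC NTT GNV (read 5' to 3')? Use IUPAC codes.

5'-BNCAANGCHACGGTGTAWDAGWWGACGGSCDTGASYTSA-3'

Standard pairs A↔T, G↔C; ambiguity codes pair R↔Y, W↔W, S↔S, D↔H, V↔B, N↔N. Complement (ASTYSAGTDCSGGCAGWWGADWATGTGGCAHCGNAACNB), then reverse for 5'→3'.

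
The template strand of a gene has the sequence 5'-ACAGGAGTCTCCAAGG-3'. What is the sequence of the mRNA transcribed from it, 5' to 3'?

RNA polymerase reads the template 3'→5' and synthesizes mRNA 5'→3' by base-pairing (A→U, T→A, G↔C). The complement of the template is TGTCCTCAGAGGTTCC; antiparallel, so 5'→3' the coding strand is CCTTGGAGACTCCTGT. Replace T with U for the mRNA.

5'-CCUUGGAGACUCCUGU-3'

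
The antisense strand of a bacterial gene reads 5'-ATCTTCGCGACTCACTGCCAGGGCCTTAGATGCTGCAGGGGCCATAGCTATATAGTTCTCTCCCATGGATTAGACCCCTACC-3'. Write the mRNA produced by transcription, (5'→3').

5'-GGUAGGGGUCUAAUCCAUGGGAGAGAACUAUAUAGCUAUGGCCCCUGCAGCAUCUAAGGCCCUGGCAGUGAGUCGCGAAGAU-3'

The mRNA has the sequence of the coding strand (reverse complement of the template) with T→U. Reverse complement of ATCTTCGCGACTCACTGCCAGGGCCTTAGATGCTGCAGGGGCCATAGCTATATAGTTCTCTCCCATGGATTAGACCCCTACC is GGTAGGGGTCTAATCCATGGGAGAGAACTATATAGCTATGGCCCCTGCAGCATCTAAGGCCCTGGCAGTGAGTCGCGAAGAT; then T→U.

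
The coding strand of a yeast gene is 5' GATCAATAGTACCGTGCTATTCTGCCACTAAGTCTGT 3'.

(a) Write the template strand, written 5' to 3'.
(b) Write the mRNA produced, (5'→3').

(a) 5'-ACAGACTTAGTGGCAGAATAGCACGGTACTATTGATC-3'
(b) 5'-GAUCAAUAGUACCGUGCUAUUCUGCCACUAAGUCUGU-3'

(a) The template strand is the reverse complement of the coding strand: complement CTAGTTATCATGGCACGATAAGACGGTGATTCAGACA, then reverse.
(b) mRNA matches the coding strand with T→U.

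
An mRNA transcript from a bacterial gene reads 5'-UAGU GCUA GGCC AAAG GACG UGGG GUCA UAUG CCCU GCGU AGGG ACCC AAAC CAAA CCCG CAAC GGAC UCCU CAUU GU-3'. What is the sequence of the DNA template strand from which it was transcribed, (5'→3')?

Replace U with T to get the coding DNA strand: TAGTGCTAGGCCAAAGGACGTGGGGTCATATGCCCTGCGTAGGGACCCAAACCAAACCCGCAACGGACTCCTCATTGT. The template strand is its reverse complement (complement ATCACGATCCGGTTTCCTGCACCCCAGTATACGGGACGCATCCCTGGGTTTGGTTTGGGCGTTGCCTGAGGAGTAACA, then reverse).

5'-ACAATGAGGAGTCCGTTGCGGGTTTGGTTTGGGTCCCTACGCAGGGCATATGACCCCACGTCCTTTGGCCTAGCACTA-3'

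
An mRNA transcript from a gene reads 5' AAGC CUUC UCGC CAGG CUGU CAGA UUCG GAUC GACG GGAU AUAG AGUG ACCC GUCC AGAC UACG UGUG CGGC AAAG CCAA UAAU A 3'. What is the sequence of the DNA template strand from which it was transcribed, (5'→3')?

5'-TATTATTGGCTTTGCCGCACACGTAGTCTGGACGGGTCACTCTATATCCCGTCGATCCGAATCTGACAGCCTGGCGAGAAGGCTT-3'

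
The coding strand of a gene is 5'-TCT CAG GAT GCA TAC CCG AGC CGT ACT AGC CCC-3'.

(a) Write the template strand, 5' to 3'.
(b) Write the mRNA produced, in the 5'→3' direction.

(a) 5′-GGGGCTAGTACGGCTCGGGTATGCATCCTGAGA-3′
(b) 5'-UCUCAGGAUGCAUACCCGAGCCGUACUAGCCCC-3'

(a) The template strand is the reverse complement of the coding strand: complement AGAGTCCTACGTATGGGCTCGGCATGATCGGGG, then reverse.
(b) mRNA matches the coding strand with T→U.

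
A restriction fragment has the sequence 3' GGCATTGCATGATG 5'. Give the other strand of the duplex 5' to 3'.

5'-CCGTAACGTACTAC-3'

The strand is given 3'→5', so its complement runs 5'→3' in the same left-to-right order: pair each base A↔T, G↔C.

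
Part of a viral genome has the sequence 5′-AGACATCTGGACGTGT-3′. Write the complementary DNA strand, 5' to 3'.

Pairing A↔T and G↔C gives TCTGTAGACCTGCACA, running 3'→5'. Reverse for the 5'→3' convention.

5'-ACACGTCCAGATGTCT-3'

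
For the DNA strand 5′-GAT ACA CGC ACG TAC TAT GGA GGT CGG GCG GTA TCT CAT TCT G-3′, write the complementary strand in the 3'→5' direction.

3'-CTATGTGCGTGCATGATACCTCCAGCCCGCCATAGAGTAAGAC-5'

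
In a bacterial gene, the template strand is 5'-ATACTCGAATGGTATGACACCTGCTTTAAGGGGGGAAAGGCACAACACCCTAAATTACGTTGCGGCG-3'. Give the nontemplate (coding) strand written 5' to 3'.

The coding strand is complementary and antiparallel to the template: take the complement (A↔T, G↔C) and reverse.

5′-CGCCGCAACGTAATTTAGGGTGTTGTGCCTTTCCCCCCTTAAAGCAGGTGTCATACCATTCGAGTAT-3′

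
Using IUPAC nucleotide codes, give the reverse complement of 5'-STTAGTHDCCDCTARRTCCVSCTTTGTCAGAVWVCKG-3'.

5'-CMGBWBTCTGACAAAGSBGGAYYTAGHGGHDACTAAS-3'

Standard pairs A↔T, G↔C; ambiguity codes pair R↔Y, K↔M, W↔W, S↔S, D↔H, V↔B. Complement (SAATCADHGGHGATYYAGGBSGAAACAGTCTBWBGMC), then reverse for 5'→3'.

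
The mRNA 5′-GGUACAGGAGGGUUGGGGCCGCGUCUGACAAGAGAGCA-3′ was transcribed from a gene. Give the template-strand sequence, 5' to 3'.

Replace U with T to get the coding DNA strand: GGTACAGGAGGGTTGGGGCCGCGTCTGACAAGAGAGCA. The template strand is its reverse complement (complement CCATGTCCTCCCAACCCCGGCGCAGACTGTTCTCTCGT, then reverse).

5'-TGCTCTCTTGTCAGACGCGGCCCCAACCCTCCTGTACC-3'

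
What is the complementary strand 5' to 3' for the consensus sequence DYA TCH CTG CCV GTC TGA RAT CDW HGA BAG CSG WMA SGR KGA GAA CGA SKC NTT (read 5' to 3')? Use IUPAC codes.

Standard pairs A↔T, G↔C; ambiguity codes pair R↔Y, M↔K, W↔W, S↔S, B↔V, D↔H, N↔N. Complement (HRTAGDGACGGBCAGACTYTAGHWDCTVTCGSCWKTSCYMCTCTTGCTSMGNAA), then reverse for 5'→3'.

5'-AANGMSTCGTTCTCMYCSTKWCSGCTVTCDWHGATYTCAGACBGGCAGDGATRH-3'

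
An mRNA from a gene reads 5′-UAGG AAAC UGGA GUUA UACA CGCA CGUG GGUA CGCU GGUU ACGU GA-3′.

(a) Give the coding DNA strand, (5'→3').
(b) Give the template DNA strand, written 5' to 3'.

(a) 5'-TAGGAAACTGGAGTTATACACGCACGTGGGTACGCTGGTTACGTGA-3'
(b) 5'-TCACGTAACCAGCGTACCCACGTGCGTGTATAACTCCAGTTTCCTA-3'

(a) The coding strand matches the mRNA with U→T.
(b) The template strand is the reverse complement of the coding strand.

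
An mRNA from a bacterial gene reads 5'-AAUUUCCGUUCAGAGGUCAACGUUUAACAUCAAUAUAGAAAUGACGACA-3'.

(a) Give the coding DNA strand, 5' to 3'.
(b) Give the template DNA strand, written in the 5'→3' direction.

(a) The coding strand matches the mRNA with U→T.
(b) The template strand is the reverse complement of the coding strand.

(a) 5′-AATTTCCGTTCAGAGGTCAACGTTTAACATCAATATAGAAATGACGACA-3′
(b) 5′-TGTCGTCATTTCTATATTGATGTTAAACGTTGACCTCTGAACGGAAATT-3′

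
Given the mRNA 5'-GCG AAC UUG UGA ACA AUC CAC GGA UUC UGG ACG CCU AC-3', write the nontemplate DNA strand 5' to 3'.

The coding DNA strand has the same 5'→3' sequence as the mRNA with U replaced by T.

5'-GCGAACTTGTGAACAATCCACGGATTCTGGACGCCTAC-3'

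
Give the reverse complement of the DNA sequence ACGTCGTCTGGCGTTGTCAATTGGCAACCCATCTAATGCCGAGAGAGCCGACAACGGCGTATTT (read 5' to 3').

5'-AAATACGCCGTTGTCGGCTCTCTCGGCATTAGATGGGTTGCCAATTGACAACGCCAGACGACGT-3'

Complement each base (A↔T, G↔C): TGCAGCAGACCGCAACAGTTAACCGTTGGGTAGATTACGGCTCTCTCGGCTGTTGCCGCATAAA. Then reverse.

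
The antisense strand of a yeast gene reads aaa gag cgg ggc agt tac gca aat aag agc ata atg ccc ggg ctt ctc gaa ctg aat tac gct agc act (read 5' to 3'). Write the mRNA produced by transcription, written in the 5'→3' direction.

5′-AGUGCUAGCGUAAUUCAGUUCGAGAAGCCCGGGCAUUAUGCUCUUAUUUGCGUAACUGCCCCGCUCUUU-3′

The mRNA has the sequence of the coding strand (reverse complement of the template) with T→U. Reverse complement of AAAGAGCGGGGCAGTTACGCAAATAAGAGCATAATGCCCGGGCTTCTCGAACTGAATTACGCTAGCACT is AGTGCTAGCGTAATTCAGTTCGAGAAGCCCGGGCATTATGCTCTTATTTGCGTAACTGCCCCGCTCTTT; then T→U.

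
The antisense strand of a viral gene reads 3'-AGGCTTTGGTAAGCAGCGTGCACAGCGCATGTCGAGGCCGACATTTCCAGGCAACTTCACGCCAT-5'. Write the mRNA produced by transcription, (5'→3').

Reading the template 3'→5' as shown, RNA polymerase pairs each base (A→U, T→A, G↔C) to build mRNA 5'→3' directly.

5'-UCCGAAACCAUUCGUCGCACGUGUCGCGUACAGCUCCGGCUGUAAAGGUCCGUUGAAGUGCGGUA-3'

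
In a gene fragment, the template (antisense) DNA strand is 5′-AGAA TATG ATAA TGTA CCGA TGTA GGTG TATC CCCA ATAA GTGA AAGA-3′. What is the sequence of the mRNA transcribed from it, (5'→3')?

5'-UCUUUCACUUAUUGGGGAUACACCUACAUCGGUACAUUAUCAUAUUCU-3'

RNA polymerase reads the template 3'→5' and synthesizes mRNA 5'→3' by base-pairing (A→U, T→A, G↔C). The complement of the template is TCTTATACTATTACATGGCTACATCCACATAGGGGTTATTCACTTTCT; antiparallel, so 5'→3' the coding strand is TCTTTCACTTATTGGGGATACACCTACATCGGTACATTATCATATTCT. Replace T with U for the mRNA.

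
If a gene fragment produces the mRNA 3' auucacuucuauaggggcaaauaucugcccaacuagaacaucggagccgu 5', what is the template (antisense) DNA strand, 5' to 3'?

5'-TAAGTGAAGATATCCCCGTTTATAGACGGGTTGATCTTGTAGCCTCGGCA-3'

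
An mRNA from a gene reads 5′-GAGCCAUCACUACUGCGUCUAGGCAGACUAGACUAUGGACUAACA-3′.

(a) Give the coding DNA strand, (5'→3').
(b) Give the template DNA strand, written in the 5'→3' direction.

(a) 5'-GAGCCATCACTACTGCGTCTAGGCAGACTAGACTATGGACTAACA-3'
(b) 5'-TGTTAGTCCATAGTCTAGTCTGCCTAGACGCAGTAGTGATGGCTC-3'

(a) The coding strand matches the mRNA with U→T.
(b) The template strand is the reverse complement of the coding strand.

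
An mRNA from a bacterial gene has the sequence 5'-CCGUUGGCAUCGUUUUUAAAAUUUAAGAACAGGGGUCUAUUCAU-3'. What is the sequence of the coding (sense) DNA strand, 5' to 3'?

5'-CCGTTGGCATCGTTTTTAAAATTTAAGAACAGGGGTCTATTCAT-3'

The coding DNA strand has the same 5'→3' sequence as the mRNA with U replaced by T.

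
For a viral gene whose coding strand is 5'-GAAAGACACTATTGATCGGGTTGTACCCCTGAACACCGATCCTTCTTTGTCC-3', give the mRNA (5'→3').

5'-GAAAGACACUAUUGAUCGGGUUGUACCCCUGAACACCGAUCCUUCUUUGUCC-3'

The mRNA is synthesized from the template strand, so it matches the coding strand with T replaced by U.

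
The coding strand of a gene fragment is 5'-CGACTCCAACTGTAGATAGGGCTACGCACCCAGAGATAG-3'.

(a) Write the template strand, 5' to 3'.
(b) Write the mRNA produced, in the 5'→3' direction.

(a) The template strand is the reverse complement of the coding strand: complement GCTGAGGTTGACATCTATCCCGATGCGTGGGTCTCTATC, then reverse.
(b) mRNA matches the coding strand with T→U.

(a) 5'-CTATCTCTGGGTGCGTAGCCCTATCTACAGTTGGAGTCG-3'
(b) 5'-CGACUCCAACUGUAGAUAGGGCUACGCACCCAGAGAUAG-3'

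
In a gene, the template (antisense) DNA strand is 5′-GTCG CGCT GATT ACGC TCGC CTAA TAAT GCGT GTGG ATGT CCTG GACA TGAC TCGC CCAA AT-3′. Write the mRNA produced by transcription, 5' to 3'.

5'-AUUUGGGCGAGUCAUGUCCAGGACAUCCACACGCAUUAUUAGGCGAGCGUAAUCAGCGCGAC-3'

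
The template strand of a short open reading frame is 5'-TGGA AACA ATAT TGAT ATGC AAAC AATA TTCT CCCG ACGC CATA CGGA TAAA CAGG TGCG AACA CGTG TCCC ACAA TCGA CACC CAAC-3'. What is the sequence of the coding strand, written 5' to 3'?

The coding strand is complementary and antiparallel to the template: take the complement (A↔T, G↔C) and reverse.

5′-GTTGGGTGTCGATTGTGGGACACGTGTTCGCACCTGTTTATCCGTATGGCGTCGGGAGAATATTGTTTGCATATCAATATTGTTTCCA-3′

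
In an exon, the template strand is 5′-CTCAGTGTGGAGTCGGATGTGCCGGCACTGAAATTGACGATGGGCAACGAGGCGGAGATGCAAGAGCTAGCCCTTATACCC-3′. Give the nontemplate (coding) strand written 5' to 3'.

5′-GGGTATAAGGGCTAGCTCTTGCATCTCCGCCTCGTTGCCCATCGTCAATTTCAGTGCCGGCACATCCGACTCCACACTGAG-3′

The coding strand is complementary and antiparallel to the template: take the complement (A↔T, G↔C) and reverse.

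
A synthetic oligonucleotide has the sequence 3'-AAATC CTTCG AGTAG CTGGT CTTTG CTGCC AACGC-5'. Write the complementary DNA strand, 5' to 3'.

The strand is given 3'→5', so its complement runs 5'→3' in the same left-to-right order: pair each base A↔T, G↔C.

5'-TTTAGGAAGCTCATCGACCAGAAACGACGGTTGCG-3'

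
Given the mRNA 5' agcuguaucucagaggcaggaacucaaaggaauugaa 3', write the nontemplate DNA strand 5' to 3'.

5'-AGCTGTATCTCAGAGGCAGGAACTCAAAGGAATTGAA-3'

The coding DNA strand has the same 5'→3' sequence as the mRNA with U replaced by T.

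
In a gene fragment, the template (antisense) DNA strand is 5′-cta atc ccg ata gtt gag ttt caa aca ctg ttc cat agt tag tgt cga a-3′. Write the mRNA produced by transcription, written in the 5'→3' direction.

5'-UUCGACACUAACUAUGGAACAGUGUUUGAAACUCAACUAUCGGGAUUAG-3'

The mRNA has the sequence of the coding strand (reverse complement of the template) with T→U. Reverse complement of CTAATCCCGATAGTTGAGTTTCAAACACTGTTCCATAGTTAGTGTCGAA is TTCGACACTAACTATGGAACAGTGTTTGAAACTCAACTATCGGGATTAG; then T→U.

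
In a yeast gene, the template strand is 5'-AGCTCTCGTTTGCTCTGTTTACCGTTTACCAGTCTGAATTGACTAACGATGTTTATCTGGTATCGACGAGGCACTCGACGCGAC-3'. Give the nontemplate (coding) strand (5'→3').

The coding strand is complementary and antiparallel to the template: take the complement (A↔T, G↔C) and reverse.

5'-GTCGCGTCGAGTGCCTCGTCGATACCAGATAAACATCGTTAGTCAATTCAGACTGGTAAACGGTAAACAGAGCAAACGAGAGCT-3'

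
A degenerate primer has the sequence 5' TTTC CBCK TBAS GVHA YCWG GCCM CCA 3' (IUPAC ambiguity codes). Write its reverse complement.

Standard pairs A↔T, G↔C; ambiguity codes pair Y↔R, M↔K, W↔W, S↔S, B↔V, H↔D. Complement (AAAGGVGMAVTSCBDTRGWCCGGKGGT), then reverse for 5'→3'.

5'-TGGKGGCCWGRTDBCSTVAMGVGGAAA-3'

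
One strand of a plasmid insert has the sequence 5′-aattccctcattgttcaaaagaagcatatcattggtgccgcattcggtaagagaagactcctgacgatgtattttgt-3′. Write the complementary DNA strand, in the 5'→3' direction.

5'-ACAAAATACATCGTCAGGAGTCTTCTCTTACCGAATGCGGCACCAATGATATGCTTCTTTTGAACAATGAGGGAATT-3'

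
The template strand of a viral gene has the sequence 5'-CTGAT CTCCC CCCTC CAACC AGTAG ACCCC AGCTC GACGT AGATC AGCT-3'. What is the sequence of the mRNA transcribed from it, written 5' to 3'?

5'-AGCUGAUCUACGUCGAGCUGGGGUCUACUGGUUGGAGGGGGGAGAUCAG-3'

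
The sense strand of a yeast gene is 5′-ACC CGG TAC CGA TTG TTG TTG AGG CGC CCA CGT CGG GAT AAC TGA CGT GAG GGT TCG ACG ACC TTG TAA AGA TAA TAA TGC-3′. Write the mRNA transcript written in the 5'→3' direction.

The mRNA is synthesized from the template strand, so it matches the coding strand with T replaced by U.

5'-ACCCGGUACCGAUUGUUGUUGAGGCGCCCACGUCGGGAUAACUGACGUGAGGGUUCGACGACCUUGUAAAGAUAAUAAUGC-3'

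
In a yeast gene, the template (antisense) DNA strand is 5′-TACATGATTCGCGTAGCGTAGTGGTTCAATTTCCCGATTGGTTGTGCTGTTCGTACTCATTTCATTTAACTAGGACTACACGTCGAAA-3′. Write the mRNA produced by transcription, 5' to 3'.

5'-UUUCGACGUGUAGUCCUAGUUAAAUGAAAUGAGUACGAACAGCACAACCAAUCGGGAAAUUGAACCACUACGCUACGCGAAUCAUGUA-3'

The mRNA has the sequence of the coding strand (reverse complement of the template) with T→U. Reverse complement of TACATGATTCGCGTAGCGTAGTGGTTCAATTTCCCGATTGGTTGTGCTGTTCGTACTCATTTCATTTAACTAGGACTACACGTCGAAA is TTTCGACGTGTAGTCCTAGTTAAATGAAATGAGTACGAACAGCACAACCAATCGGGAAATTGAACCACTACGCTACGCGAATCATGTA; then T→U.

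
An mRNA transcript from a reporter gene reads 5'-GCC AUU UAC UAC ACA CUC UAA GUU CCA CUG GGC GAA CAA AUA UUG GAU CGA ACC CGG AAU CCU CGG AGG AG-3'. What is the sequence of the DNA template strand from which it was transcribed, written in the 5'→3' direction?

Replace U with T to get the coding DNA strand: GCCATTTACTACACACTCTAAGTTCCACTGGGCGAACAAATATTGGATCGAACCCGGAATCCTCGGAGGAG. The template strand is its reverse complement (complement CGGTAAATGATGTGTGAGATTCAAGGTGACCCGCTTGTTTATAACCTAGCTTGGGCCTTAGGAGCCTCCTC, then reverse).

5'-CTCCTCCGAGGATTCCGGGTTCGATCCAATATTTGTTCGCCCAGTGGAACTTAGAGTGTGTAGTAAATGGC-3'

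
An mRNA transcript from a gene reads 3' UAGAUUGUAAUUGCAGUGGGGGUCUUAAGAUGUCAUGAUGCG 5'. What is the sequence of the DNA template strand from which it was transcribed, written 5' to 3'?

5'-ATCTAACATTAACGTCACCCCCAGAATTCTACAGTACTACGC-3'

Written 5'→3' the mRNA is GCGUAGUACUGUAGAAUUCUGGGGGUGACGUUAAUGUUAGAU, so the coding DNA strand is GCGTAGTACTGTAGAATTCTGGGGGTGACGTTAATGTTAGAT. The template is its reverse complement.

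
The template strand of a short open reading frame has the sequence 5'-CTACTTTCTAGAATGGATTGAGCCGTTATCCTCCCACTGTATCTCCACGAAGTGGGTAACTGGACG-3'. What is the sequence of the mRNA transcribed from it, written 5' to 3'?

5'-CGUCCAGUUACCCACUUCGUGGAGAUACAGUGGGAGGAUAACGGCUCAAUCCAUUCUAGAAAGUAG-3'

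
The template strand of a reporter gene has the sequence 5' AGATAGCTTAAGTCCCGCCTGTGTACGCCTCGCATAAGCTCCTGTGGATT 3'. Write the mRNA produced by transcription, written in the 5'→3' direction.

5′-AAUCCACAGGAGCUUAUGCGAGGCGUACACAGGCGGGACUUAAGCUAUCU-3′

RNA polymerase reads the template 3'→5' and synthesizes mRNA 5'→3' by base-pairing (A→U, T→A, G↔C). The complement of the template is TCTATCGAATTCAGGGCGGACACATGCGGAGCGTATTCGAGGACACCTAA; antiparallel, so 5'→3' the coding strand is AATCCACAGGAGCTTATGCGAGGCGTACACAGGCGGGACTTAAGCTATCT. Replace T with U for the mRNA.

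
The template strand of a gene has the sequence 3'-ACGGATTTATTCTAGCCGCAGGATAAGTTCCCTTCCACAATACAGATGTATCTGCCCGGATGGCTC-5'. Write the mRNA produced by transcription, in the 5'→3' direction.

Reading the template 3'→5' as shown, RNA polymerase pairs each base (A→U, T→A, G↔C) to build mRNA 5'→3' directly.

5'-UGCCUAAAUAAGAUCGGCGUCCUAUUCAAGGGAAGGUGUUAUGUCUACAUAGACGGGCCUACCGAG-3'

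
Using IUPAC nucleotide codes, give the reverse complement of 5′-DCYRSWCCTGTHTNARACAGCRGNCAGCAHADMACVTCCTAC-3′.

5'-GTAGGABGTKHTDTGCTGNCYGCTGTYTNADACAGGWSYRGH-3'

Standard pairs A↔T, G↔C; ambiguity codes pair R↔Y, M↔K, W↔W, S↔S, D↔H, V↔B, N↔N. Complement (HGRYSWGGACADANTYTGTCGYCNGTCGTDTHKTGBAGGATG), then reverse for 5'→3'.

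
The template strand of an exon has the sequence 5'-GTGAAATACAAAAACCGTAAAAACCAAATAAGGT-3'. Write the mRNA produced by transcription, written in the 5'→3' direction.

The mRNA has the sequence of the coding strand (reverse complement of the template) with T→U. Reverse complement of GTGAAATACAAAAACCGTAAAAACCAAATAAGGT is ACCTTATTTGGTTTTTACGGTTTTTGTATTTCAC; then T→U.

5′-ACCUUAUUUGGUUUUUACGGUUUUUGUAUUUCAC-3′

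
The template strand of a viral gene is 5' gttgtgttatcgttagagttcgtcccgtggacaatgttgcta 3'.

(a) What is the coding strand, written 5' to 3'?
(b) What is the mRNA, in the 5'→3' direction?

(a) 5′-TAGCAACATTGTCCACGGGACGAACTCTAACGATAACACAAC-3′
(b) 5'-UAGCAACAUUGUCCACGGGACGAACUCUAACGAUAACACAAC-3'

(a) The coding strand is the reverse complement of the template: complement CAACACAATAGCAATCTCAAGCAGGGCACCTGTTACAACGAT, then reverse.
(b) mRNA has the coding-strand sequence with T→U.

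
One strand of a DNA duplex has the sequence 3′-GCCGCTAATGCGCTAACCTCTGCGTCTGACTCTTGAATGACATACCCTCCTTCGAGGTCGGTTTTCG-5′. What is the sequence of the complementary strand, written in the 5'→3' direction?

The strand is given 3'→5', so its complement runs 5'→3' in the same left-to-right order: pair each base A↔T, G↔C.

5'-CGGCGATTACGCGATTGGAGACGCAGACTGAGAACTTACTGTATGGGAGGAAGCTCCAGCCAAAAGC-3'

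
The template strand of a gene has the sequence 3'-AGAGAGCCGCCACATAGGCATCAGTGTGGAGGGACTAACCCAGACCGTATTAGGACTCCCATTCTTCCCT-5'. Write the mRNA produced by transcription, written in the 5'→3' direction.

5'-UCUCUCGGCGGUGUAUCCGUAGUCACACCUCCCUGAUUGGGUCUGGCAUAAUCCUGAGGGUAAGAAGGGA-3'

Reading the template 3'→5' as shown, RNA polymerase pairs each base (A→U, T→A, G↔C) to build mRNA 5'→3' directly.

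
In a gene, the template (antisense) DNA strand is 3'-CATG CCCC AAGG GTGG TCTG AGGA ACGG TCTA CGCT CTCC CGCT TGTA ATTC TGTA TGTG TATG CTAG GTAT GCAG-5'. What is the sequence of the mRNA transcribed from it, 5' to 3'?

5'-GUACGGGGUUCCCACCAGACUCCUUGCCAGAUGCGAGAGGGCGAACAUUAAGACAUACACAUACGAUCCAUACGUC-3'

Reading the template 3'→5' as shown, RNA polymerase pairs each base (A→U, T→A, G↔C) to build mRNA 5'→3' directly.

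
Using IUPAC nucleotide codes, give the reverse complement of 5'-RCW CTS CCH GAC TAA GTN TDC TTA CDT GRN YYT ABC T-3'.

5'-AGVTARRNYCAHGTAAGHANACTTAGTCDGGSAGWGY-3'

Standard pairs A↔T, G↔C; ambiguity codes pair R↔Y, W↔W, S↔S, B↔V, D↔H, N↔N. Complement (YGWGASGGDCTGATTCANAHGAATGHACYNRRATVGA), then reverse for 5'→3'.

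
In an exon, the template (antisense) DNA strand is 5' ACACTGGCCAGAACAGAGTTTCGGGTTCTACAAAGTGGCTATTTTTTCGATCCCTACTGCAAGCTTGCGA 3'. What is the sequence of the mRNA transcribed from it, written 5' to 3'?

5'-UCGCAAGCUUGCAGUAGGGAUCGAAAAAAUAGCCACUUUGUAGAACCCGAAACUCUGUUCUGGCCAGUGU-3'

The mRNA has the sequence of the coding strand (reverse complement of the template) with T→U. Reverse complement of ACACTGGCCAGAACAGAGTTTCGGGTTCTACAAAGTGGCTATTTTTTCGATCCCTACTGCAAGCTTGCGA is TCGCAAGCTTGCAGTAGGGATCGAAAAAATAGCCACTTTGTAGAACCCGAAACTCTGTTCTGGCCAGTGT; then T→U.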